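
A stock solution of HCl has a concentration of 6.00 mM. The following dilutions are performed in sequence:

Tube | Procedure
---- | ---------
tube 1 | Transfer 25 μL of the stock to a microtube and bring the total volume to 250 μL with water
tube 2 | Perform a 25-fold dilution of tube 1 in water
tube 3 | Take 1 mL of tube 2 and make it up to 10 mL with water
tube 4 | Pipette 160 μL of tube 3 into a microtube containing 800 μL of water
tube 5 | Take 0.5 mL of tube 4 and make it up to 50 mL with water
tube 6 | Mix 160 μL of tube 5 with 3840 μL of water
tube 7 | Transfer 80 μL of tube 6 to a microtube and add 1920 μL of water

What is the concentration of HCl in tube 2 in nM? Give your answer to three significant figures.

2.40 × 10^4 nM

Step 1: 25 μL brought to 250 μL → factor 250/25 = 10
Step 2: 25-fold → factor 25
Dilution factor through tube 2 = 10 × 25 = 250
[tube 2] = 6.00 mM / 250 = 0.02400 mM = 2.40 × 10^4 nM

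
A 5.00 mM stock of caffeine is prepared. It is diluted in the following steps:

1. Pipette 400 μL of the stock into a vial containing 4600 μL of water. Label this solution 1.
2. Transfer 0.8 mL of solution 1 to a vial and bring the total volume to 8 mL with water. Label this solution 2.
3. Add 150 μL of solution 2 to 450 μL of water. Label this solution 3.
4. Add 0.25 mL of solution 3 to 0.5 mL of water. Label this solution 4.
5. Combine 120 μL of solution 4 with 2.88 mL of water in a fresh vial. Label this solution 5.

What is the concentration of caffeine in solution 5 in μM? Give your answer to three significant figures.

Step 1: 400 μL + 4600 μL = 5000 μL total → factor 5000/400 = 12.5
Step 2: 0.8 mL brought to 8 mL → factor 8/0.8 = 10
Step 3: 150 μL + 450 μL = 600 μL total → factor 600/150 = 4
Step 4: 0.25 mL + 0.5 mL = 0.75 mL total → factor 0.75/0.25 = 3
Step 5: 120 μL + 2.88 mL = 3000 μL total → factor 3000/120 = 25
Overall dilution factor = 12.5 × 10 × 4 × 3 × 25 = 37500
Final = 5.00 mM / 37500 = 0.0001333 mM = 0.133 μM

0.133 μM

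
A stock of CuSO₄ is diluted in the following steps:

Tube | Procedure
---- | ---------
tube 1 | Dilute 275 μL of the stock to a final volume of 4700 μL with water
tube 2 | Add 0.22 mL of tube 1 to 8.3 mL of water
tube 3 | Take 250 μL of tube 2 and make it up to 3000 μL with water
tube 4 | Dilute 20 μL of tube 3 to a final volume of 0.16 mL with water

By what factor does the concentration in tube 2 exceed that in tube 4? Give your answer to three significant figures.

96.0

Step 1: 275 μL brought to 4700 μL → factor 4700/275 = 17.091
Step 2: 0.22 mL + 8.3 mL = 8.52 mL total → factor 8.52/0.22 = 38.727
Step 3: 250 μL brought to 3000 μL → factor 3000/250 = 12
Step 4: 20 μL brought to 0.16 mL → factor 160/20 = 8
Dilution factor to tube 2 = 661.88; to tube 4 = 63541
[tube 2]/[tube 4] = (factor to tube 4)/(factor to tube 2) = 63541/661.88 = 96.0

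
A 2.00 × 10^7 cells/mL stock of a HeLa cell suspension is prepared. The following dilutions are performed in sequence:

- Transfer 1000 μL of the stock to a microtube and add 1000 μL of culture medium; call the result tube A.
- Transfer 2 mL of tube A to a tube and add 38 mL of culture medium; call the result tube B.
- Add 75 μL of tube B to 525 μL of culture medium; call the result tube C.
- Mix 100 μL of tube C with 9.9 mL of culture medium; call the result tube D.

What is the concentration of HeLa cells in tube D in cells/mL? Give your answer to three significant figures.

625 cells/mL

Step 1: 1000 μL + 1000 μL = 2000 μL total → factor 2000/1000 = 2
Step 2: 2 mL + 38 mL = 40 mL total → factor 40/2 = 20
Step 3: 75 μL + 525 μL = 600 μL total → factor 600/75 = 8
Step 4: 100 μL + 9.9 mL = 10000 μL total → factor 10000/100 = 100
Overall dilution factor = 2 × 20 × 8 × 100 = 32000
Final = 2.00 × 10^7 cells/mL / 32000 = 625 cells/mL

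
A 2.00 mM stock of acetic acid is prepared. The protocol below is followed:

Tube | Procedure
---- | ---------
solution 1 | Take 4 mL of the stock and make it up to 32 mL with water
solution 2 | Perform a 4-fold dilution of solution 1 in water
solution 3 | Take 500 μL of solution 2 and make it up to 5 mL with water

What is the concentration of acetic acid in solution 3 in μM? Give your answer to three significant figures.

6.25 μM

Step 1: 4 mL brought to 32 mL → factor 32/4 = 8
Step 2: 4-fold → factor 4
Step 3: 500 μL brought to 5 mL → factor 5000/500 = 10
Overall dilution factor = 8 × 4 × 10 = 320
Final = 2.00 mM / 320 = 0.006250 mM = 6.25 μM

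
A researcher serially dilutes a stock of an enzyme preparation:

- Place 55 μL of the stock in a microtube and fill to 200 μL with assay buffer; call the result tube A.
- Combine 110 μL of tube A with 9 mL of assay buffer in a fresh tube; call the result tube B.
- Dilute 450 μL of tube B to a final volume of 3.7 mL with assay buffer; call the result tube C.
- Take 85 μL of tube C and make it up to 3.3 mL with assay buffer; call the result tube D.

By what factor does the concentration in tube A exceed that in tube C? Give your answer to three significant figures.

Step 1: 55 μL brought to 200 μL → factor 200/55 = 3.6364
Step 2: 110 μL + 9 mL = 9110 μL total → factor 9110/110 = 82.818
Step 3: 450 μL brought to 3.7 mL → factor 3700/450 = 8.2222
Dilution factor to tube A = 3.6364; to tube C = 2476.2
[tube A]/[tube C] = (factor to tube C)/(factor to tube A) = 2476.2/3.6364 = 681

681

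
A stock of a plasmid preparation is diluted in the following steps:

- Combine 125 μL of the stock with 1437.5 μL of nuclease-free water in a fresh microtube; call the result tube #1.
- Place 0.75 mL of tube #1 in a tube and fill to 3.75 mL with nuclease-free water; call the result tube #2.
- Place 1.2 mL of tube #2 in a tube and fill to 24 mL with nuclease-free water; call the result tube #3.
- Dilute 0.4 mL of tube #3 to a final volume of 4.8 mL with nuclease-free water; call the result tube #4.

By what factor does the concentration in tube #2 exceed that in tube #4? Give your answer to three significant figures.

240

Step 1: 125 μL + 1437.5 μL = 1562.5 μL total → factor 1562.5/125 = 12.5
Step 2: 0.75 mL brought to 3.75 mL → factor 3.75/0.75 = 5
Step 3: 1.2 mL brought to 24 mL → factor 24/1.2 = 20
Step 4: 0.4 mL brought to 4.8 mL → factor 4.8/0.4 = 12
Dilution factor to tube #2 = 62.5; to tube #4 = 15000
[tube #2]/[tube #4] = (factor to tube #4)/(factor to tube #2) = 15000/62.5 = 240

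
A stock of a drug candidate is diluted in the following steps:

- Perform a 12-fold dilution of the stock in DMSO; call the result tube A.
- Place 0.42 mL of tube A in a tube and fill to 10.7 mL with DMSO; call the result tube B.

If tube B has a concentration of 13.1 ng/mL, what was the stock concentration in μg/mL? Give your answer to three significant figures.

4.00 μg/mL

Step 1: 12-fold → factor 12
Step 2: 0.42 mL brought to 10.7 mL → factor 10.7/0.42 = 25.476
Overall dilution factor = 12 × 25.476 = 305.71
Stock = 13.1 ng/mL × 305.71 = 4005 ng/mL = 4.00 μg/mL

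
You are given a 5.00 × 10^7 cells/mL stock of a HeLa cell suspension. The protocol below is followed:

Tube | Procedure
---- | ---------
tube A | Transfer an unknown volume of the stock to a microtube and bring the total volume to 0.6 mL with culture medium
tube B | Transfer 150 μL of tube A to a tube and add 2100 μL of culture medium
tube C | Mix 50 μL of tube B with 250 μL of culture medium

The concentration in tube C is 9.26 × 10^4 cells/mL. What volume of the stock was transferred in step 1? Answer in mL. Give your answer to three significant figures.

0.100 mL

Step 1: v brought to 0.6 mL → factor = 0.6 mL/v
Step 2: 150 μL + 2100 μL = 2250 μL total → factor 2250/150 = 15
Step 3: 50 μL + 250 μL = 300 μL total → factor 300/50 = 6
Product of known-step factors = 90
Overall factor = 5.00 × 10^7 cells/mL / (9.26 × 10^4 cells/mL) = 539.96
Step-1 factor = 539.96 / 90 = 5.9995
v = 0.6 mL / 5.9995 = 0.100 mL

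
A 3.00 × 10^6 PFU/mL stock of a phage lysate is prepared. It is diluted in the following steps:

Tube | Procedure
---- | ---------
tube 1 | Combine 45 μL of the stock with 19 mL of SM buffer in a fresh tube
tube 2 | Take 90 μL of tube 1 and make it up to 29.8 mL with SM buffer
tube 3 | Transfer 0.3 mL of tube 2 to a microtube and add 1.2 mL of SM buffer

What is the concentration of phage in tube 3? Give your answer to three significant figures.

Step 1: 45 μL + 19 mL = 19045 μL total → factor 19045/45 = 423.22
Step 2: 90 μL brought to 29.8 mL → factor 29800/90 = 331.11
Step 3: 0.3 mL + 1.2 mL = 1.5 mL total → factor 1.5/0.3 = 5
Overall dilution factor = 423.22 × 331.11 × 5 = 7.0067 × 10^5
Final = 3.00 × 10^6 PFU/mL / 7.0067 × 10^5 = 4.28 PFU/mL

4.28 PFU/mL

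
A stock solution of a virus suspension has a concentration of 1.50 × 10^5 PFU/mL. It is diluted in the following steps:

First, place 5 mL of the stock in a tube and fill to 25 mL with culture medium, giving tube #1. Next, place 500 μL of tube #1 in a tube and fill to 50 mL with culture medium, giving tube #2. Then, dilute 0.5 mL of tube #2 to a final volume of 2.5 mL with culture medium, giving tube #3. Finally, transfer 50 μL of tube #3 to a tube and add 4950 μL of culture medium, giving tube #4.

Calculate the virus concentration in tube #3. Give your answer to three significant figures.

Step 1: 5 mL brought to 25 mL → factor 25/5 = 5
Step 2: 500 μL brought to 50 mL → factor 50000/500 = 100
Step 3: 0.5 mL brought to 2.5 mL → factor 2.5/0.5 = 5
Dilution factor through tube #3 = 5 × 100 × 5 = 2500
[tube #3] = 1.50 × 10^5 PFU/mL / 2500 = 60.0 PFU/mL

60.0 PFU/mL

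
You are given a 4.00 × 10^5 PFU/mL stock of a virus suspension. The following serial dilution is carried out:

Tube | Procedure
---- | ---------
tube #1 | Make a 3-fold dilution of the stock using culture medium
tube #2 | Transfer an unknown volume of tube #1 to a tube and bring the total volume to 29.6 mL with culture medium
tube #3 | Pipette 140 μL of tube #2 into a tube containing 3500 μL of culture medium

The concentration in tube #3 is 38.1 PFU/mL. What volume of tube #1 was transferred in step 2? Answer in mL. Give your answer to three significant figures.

0.220 mL

Step 1: 3-fold → factor 3
Step 2: v brought to 29.6 mL → factor = 29.6 mL/v
Step 3: 140 μL + 3500 μL = 3640 μL total → factor 3640/140 = 26
Product of known-step factors = 78
Overall factor = 4.00 × 10^5 PFU/mL / (38.1 PFU/mL) = 10499
Step-2 factor = 10499 / 78 = 134.6
v = 29.6 mL / 134.6 = 0.220 mL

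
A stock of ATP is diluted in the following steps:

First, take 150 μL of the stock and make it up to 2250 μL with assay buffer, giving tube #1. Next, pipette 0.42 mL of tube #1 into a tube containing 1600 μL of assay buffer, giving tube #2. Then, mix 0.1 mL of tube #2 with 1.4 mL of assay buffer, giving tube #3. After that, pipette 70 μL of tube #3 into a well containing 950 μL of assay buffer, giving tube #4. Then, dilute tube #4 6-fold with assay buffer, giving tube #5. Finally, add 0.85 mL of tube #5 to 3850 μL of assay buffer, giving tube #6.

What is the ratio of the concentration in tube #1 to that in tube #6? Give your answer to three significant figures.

3.49 × 10^4

Step 1: 150 μL brought to 2250 μL → factor 2250/150 = 15
Step 2: 0.42 mL + 1600 μL = 2.02 mL total → factor 2.02/0.42 = 4.8095
Step 3: 0.1 mL + 1.4 mL = 1.5 mL total → factor 1.5/0.1 = 15
Step 4: 70 μL + 950 μL = 1020 μL total → factor 1020/70 = 14.571
Step 5: 6-fold → factor 6
Step 6: 0.85 mL + 3850 μL = 4.7 mL total → factor 4.7/0.85 = 5.5294
Dilution factor to tube #1 = 15; to tube #6 = 5.2314 × 10^5
[tube #1]/[tube #6] = (factor to tube #6)/(factor to tube #1) = 5.2314 × 10^5/15 = 3.49 × 10^4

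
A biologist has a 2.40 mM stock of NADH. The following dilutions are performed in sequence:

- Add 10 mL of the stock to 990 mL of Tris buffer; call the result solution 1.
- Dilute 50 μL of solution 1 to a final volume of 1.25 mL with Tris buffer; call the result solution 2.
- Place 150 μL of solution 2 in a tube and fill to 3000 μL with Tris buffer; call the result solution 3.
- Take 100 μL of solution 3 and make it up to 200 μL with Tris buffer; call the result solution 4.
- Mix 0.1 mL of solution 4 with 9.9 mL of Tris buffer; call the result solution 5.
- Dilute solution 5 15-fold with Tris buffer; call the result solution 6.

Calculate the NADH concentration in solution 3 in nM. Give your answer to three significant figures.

Step 1: 10 mL + 990 mL = 1000 mL total → factor 1000/10 = 100
Step 2: 50 μL brought to 1.25 mL → factor 1250/50 = 25
Step 3: 150 μL brought to 3000 μL → factor 3000/150 = 20
Dilution factor through solution 3 = 100 × 25 × 20 = 50000
[solution 3] = 2.40 mM / 50000 = 4.800 × 10^-5 mM = 48.0 nM

48.0 nM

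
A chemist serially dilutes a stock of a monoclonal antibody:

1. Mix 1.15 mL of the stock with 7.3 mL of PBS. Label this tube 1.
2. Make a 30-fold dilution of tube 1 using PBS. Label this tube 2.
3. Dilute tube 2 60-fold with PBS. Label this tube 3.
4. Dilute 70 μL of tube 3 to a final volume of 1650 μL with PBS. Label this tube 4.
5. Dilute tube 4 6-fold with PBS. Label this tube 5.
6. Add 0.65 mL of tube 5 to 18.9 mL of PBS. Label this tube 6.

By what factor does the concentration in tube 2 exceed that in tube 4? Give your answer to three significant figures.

1.41 × 10^3

Step 1: 1.15 mL + 7.3 mL = 8.45 mL total → factor 8.45/1.15 = 7.3478
Step 2: 30-fold → factor 30
Step 3: 60-fold → factor 60
Step 4: 70 μL brought to 1650 μL → factor 1650/70 = 23.571
Dilution factor to tube 2 = 220.43; to tube 4 = 3.1176 × 10^5
[tube 2]/[tube 4] = (factor to tube 4)/(factor to tube 2) = 3.1176 × 10^5/220.43 = 1.41 × 10^3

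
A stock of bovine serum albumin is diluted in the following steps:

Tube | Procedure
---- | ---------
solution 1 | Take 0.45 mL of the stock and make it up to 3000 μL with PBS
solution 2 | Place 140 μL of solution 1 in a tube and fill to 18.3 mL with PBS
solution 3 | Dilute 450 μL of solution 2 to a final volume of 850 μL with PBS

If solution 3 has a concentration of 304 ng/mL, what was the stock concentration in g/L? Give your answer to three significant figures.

Step 1: 0.45 mL brought to 3000 μL → factor 3/0.45 = 6.6667
Step 2: 140 μL brought to 18.3 mL → factor 18300/140 = 130.71
Step 3: 450 μL brought to 850 μL → factor 850/450 = 1.8889
Overall dilution factor = 6.6667 × 130.71 × 1.8889 = 1646
Stock = 304 ng/mL × 1646 = 5.004 × 10^5 ng/mL = 0.500 g/L

0.500 g/L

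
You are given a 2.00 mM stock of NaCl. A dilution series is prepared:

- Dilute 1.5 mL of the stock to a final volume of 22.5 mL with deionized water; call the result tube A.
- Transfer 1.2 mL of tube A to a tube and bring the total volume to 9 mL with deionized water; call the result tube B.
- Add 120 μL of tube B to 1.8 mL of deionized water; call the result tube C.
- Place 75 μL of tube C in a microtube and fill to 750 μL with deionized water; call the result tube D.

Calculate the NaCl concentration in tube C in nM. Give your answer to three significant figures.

Step 1: 1.5 mL brought to 22.5 mL → factor 22.5/1.5 = 15
Step 2: 1.2 mL brought to 9 mL → factor 9/1.2 = 7.5
Step 3: 120 μL + 1.8 mL = 1920 μL total → factor 1920/120 = 16
Dilution factor through tube C = 15 × 7.5 × 16 = 1800
[tube C] = 2.00 mM / 1800 = 0.001111 mM = 1.11 × 10^3 nM

1.11 × 10^3 nM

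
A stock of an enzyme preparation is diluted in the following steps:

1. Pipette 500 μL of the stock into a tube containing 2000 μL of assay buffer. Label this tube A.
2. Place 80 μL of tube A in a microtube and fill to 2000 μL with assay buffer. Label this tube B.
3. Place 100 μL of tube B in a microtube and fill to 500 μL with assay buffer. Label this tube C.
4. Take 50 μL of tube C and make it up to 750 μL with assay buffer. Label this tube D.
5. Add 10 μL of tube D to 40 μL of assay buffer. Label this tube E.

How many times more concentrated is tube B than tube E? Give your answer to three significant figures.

Step 1: 500 μL + 2000 μL = 2500 μL total → factor 2500/500 = 5
Step 2: 80 μL brought to 2000 μL → factor 2000/80 = 25
Step 3: 100 μL brought to 500 μL → factor 500/100 = 5
Step 4: 50 μL brought to 750 μL → factor 750/50 = 15
Step 5: 10 μL + 40 μL = 50 μL total → factor 50/10 = 5
Dilution factor to tube B = 125; to tube E = 46875
[tube B]/[tube E] = (factor to tube E)/(factor to tube B) = 46875/125 = 375

375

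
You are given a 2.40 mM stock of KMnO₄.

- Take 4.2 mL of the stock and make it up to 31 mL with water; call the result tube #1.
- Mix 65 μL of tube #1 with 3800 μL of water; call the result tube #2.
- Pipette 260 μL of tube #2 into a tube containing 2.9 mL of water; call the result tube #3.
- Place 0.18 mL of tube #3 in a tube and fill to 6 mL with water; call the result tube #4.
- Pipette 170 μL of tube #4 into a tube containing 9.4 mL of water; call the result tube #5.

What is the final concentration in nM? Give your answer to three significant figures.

Step 1: 4.2 mL brought to 31 mL → factor 31/4.2 = 7.381
Step 2: 65 μL + 3800 μL = 3865 μL total → factor 3865/65 = 59.462
Step 3: 260 μL + 2.9 mL = 3160 μL total → factor 3160/260 = 12.154
Step 4: 0.18 mL brought to 6 mL → factor 6/0.18 = 33.333
Step 5: 170 μL + 9.4 mL = 9570 μL total → factor 9570/170 = 56.294
Overall dilution factor = 7.381 × 59.462 × 12.154 × 33.333 × 56.294 = 1.0009 × 10^7
Final = 2.40 mM / 1.0009 × 10^7 = 2.398 × 10^-7 mM = 0.240 nM

0.240 nM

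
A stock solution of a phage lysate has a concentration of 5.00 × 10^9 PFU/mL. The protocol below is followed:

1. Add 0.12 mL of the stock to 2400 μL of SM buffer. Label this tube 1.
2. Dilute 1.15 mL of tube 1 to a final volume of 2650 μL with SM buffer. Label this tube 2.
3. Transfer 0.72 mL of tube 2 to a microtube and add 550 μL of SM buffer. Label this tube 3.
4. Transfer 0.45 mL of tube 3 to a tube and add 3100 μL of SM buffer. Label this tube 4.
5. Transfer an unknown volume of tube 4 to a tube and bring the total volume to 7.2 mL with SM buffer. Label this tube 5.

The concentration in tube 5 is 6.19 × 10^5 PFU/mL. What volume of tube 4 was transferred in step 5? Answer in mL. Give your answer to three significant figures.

Step 1: 0.12 mL + 2400 μL = 2.52 mL total → factor 2.52/0.12 = 21
Step 2: 1.15 mL brought to 2650 μL → factor 2.65/1.15 = 2.3043
Step 3: 0.72 mL + 550 μL = 1.27 mL total → factor 1.27/0.72 = 1.7639
Step 4: 0.45 mL + 3100 μL = 3.55 mL total → factor 3.55/0.45 = 7.8889
Step 5: v brought to 7.2 mL → factor = 7.2 mL/v
Product of known-step factors = 673.37
Overall factor = 5.00 × 10^9 PFU/mL / (6.19 × 10^5 PFU/mL) = 8077.5
Step-5 factor = 8077.5 / 673.37 = 11.996
v = 7.2 mL / 11.996 = 0.600 mL

0.600 mL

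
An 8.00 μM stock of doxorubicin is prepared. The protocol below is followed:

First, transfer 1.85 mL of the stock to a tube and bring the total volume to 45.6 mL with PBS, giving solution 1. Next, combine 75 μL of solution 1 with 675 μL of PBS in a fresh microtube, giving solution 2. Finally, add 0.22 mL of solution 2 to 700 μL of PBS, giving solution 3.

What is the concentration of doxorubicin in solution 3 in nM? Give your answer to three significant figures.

7.76 nM

Step 1: 1.85 mL brought to 45.6 mL → factor 45.6/1.85 = 24.649
Step 2: 75 μL + 675 μL = 750 μL total → factor 750/75 = 10
Step 3: 0.22 mL + 700 μL = 0.92 mL total → factor 0.92/0.22 = 4.1818
Overall dilution factor = 24.649 × 10 × 4.1818 = 1030.8
Final = 8.00 μM / 1030.8 = 0.007761 μM = 7.76 nM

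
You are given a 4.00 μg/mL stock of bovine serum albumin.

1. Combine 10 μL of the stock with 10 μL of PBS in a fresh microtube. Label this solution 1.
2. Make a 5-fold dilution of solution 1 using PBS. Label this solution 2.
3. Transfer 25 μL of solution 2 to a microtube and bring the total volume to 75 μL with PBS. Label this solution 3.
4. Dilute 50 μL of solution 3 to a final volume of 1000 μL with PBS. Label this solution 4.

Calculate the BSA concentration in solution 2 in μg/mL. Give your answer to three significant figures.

Step 1: 10 μL + 10 μL = 20 μL total → factor 20/10 = 2
Step 2: 5-fold → factor 5
Dilution factor through solution 2 = 2 × 5 = 10
[solution 2] = 4.00 μg/mL / 10 = 0.400 μg/mL

0.400 μg/mL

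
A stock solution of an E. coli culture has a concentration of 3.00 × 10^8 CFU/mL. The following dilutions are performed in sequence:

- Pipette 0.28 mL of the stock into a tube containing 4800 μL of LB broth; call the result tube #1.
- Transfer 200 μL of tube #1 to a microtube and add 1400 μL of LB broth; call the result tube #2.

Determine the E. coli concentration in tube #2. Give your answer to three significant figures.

Step 1: 0.28 mL + 4800 μL = 5.08 mL total → factor 5.08/0.28 = 18.143
Step 2: 200 μL + 1400 μL = 1600 μL total → factor 1600/200 = 8
Overall dilution factor = 18.143 × 8 = 145.14
Final = 3.00 × 10^8 CFU/mL / 145.14 = 2.07 × 10^6 CFU/mL

2.07 × 10^6 CFU/mL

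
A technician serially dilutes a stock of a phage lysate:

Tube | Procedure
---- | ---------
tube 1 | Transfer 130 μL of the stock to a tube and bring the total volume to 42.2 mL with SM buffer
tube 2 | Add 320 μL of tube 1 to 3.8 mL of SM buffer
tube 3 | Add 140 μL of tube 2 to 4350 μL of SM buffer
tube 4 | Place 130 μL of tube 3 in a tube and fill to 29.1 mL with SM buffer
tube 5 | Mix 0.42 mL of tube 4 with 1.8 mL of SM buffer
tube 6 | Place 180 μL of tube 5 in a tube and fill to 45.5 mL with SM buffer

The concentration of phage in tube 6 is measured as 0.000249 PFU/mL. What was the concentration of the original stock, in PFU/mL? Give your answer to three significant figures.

9.98 × 10^6 PFU/mL

Step 1: 130 μL brought to 42.2 mL → factor 42200/130 = 324.62
Step 2: 320 μL + 3.8 mL = 4120 μL total → factor 4120/320 = 12.875
Step 3: 140 μL + 4350 μL = 4490 μL total → factor 4490/140 = 32.071
Step 4: 130 μL brought to 29.1 mL → factor 29100/130 = 223.85
Step 5: 0.42 mL + 1.8 mL = 2.22 mL total → factor 2.22/0.42 = 5.2857
Step 6: 180 μL brought to 45.5 mL → factor 45500/180 = 252.78
Overall dilution factor = 324.62 × 12.875 × 32.071 × 223.85 × 5.2857 × 252.78 = 4.0089 × 10^10
Stock = 0.000249 PFU/mL × 4.0089 × 10^10 = 9.98 × 10^6 PFU/mL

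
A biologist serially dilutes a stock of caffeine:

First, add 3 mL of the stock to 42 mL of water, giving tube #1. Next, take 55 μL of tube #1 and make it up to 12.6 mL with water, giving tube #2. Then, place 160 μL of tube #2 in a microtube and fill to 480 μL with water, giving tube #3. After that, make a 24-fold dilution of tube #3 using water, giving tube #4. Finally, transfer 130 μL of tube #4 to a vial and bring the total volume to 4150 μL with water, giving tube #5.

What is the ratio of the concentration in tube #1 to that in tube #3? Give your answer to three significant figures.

687

Step 1: 3 mL + 42 mL = 45 mL total → factor 45/3 = 15
Step 2: 55 μL brought to 12.6 mL → factor 12600/55 = 229.09
Step 3: 160 μL brought to 480 μL → factor 480/160 = 3
Dilution factor to tube #1 = 15; to tube #3 = 10309
[tube #1]/[tube #3] = (factor to tube #3)/(factor to tube #1) = 10309/15 = 687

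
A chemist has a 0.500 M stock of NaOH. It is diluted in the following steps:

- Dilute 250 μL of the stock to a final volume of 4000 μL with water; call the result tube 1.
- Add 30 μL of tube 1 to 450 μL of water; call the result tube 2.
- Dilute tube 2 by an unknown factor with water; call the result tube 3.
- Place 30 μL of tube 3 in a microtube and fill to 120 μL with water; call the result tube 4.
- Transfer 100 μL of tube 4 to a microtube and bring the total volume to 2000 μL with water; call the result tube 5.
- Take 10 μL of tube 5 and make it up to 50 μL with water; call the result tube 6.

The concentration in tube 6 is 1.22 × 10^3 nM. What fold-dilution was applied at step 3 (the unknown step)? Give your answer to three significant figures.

4.00-fold

Step 1: 250 μL brought to 4000 μL → factor 4000/250 = 16
Step 2: 30 μL + 450 μL = 480 μL total → factor 480/30 = 16
Step 3: unknown factor x
Step 4: 30 μL brought to 120 μL → factor 120/30 = 4
Step 5: 100 μL brought to 2000 μL → factor 2000/100 = 20
Step 6: 10 μL brought to 50 μL → factor 50/10 = 5
Product of known-step factors = 1.024 × 10^5
Overall factor = 0.500 M / (1.22 × 10^3 nM) = 4.0984 × 10^5
x = 4.0984 × 10^5 / 1.024 × 10^5 = 4.00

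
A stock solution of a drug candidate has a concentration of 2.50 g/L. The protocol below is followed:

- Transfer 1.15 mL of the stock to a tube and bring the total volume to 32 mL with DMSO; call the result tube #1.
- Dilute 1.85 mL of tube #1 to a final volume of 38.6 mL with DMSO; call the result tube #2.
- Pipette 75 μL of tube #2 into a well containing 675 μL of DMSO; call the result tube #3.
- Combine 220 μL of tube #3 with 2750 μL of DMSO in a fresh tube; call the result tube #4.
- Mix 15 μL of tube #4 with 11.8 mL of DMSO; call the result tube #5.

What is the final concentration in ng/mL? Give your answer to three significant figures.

Step 1: 1.15 mL brought to 32 mL → factor 32/1.15 = 27.826
Step 2: 1.85 mL brought to 38.6 mL → factor 38.6/1.85 = 20.865
Step 3: 75 μL + 675 μL = 750 μL total → factor 750/75 = 10
Step 4: 220 μL + 2750 μL = 2970 μL total → factor 2970/220 = 13.5
Step 5: 15 μL + 11.8 mL = 11815 μL total → factor 11815/15 = 787.67
Overall dilution factor = 27.826 × 20.865 × 10 × 13.5 × 787.67 = 6.1737 × 10^7
Final = 2.50 g/L / 6.1737 × 10^7 = 4.049 × 10^-8 g/L = 0.0405 ng/mL

0.0405 ng/mL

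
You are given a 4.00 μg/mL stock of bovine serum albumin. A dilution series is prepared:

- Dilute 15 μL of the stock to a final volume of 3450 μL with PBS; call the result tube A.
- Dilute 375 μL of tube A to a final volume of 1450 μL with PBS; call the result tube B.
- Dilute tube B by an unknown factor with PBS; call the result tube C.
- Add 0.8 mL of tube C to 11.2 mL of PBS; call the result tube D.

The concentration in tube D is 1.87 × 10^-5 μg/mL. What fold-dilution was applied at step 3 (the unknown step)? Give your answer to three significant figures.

Step 1: 15 μL brought to 3450 μL → factor 3450/15 = 230
Step 2: 375 μL brought to 1450 μL → factor 1450/375 = 3.8667
Step 3: unknown factor x
Step 4: 0.8 mL + 11.2 mL = 12 mL total → factor 12/0.8 = 15
Product of known-step factors = 13340
Overall factor = 4.00 μg/mL / (1.87 × 10^-5 μg/mL) = 2.139 × 10^5
x = 2.139 × 10^5 / 13340 = 16.0

16.0-fold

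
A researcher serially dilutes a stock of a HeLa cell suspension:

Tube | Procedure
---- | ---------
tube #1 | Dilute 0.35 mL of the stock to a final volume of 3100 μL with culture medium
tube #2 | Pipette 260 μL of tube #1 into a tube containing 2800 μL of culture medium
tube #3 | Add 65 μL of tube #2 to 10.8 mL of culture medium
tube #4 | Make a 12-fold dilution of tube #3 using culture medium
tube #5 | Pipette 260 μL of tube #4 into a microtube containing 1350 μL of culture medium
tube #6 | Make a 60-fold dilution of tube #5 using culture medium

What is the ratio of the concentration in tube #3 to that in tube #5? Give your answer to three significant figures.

Step 1: 0.35 mL brought to 3100 μL → factor 3.1/0.35 = 8.8571
Step 2: 260 μL + 2800 μL = 3060 μL total → factor 3060/260 = 11.769
Step 3: 65 μL + 10.8 mL = 10865 μL total → factor 10865/65 = 167.15
Step 4: 12-fold → factor 12
Step 5: 260 μL + 1350 μL = 1610 μL total → factor 1610/260 = 6.1923
Dilution factor to tube #3 = 17424; to tube #5 = 1.2948 × 10^6
[tube #3]/[tube #5] = (factor to tube #5)/(factor to tube #3) = 1.2948 × 10^6/17424 = 74.3

74.3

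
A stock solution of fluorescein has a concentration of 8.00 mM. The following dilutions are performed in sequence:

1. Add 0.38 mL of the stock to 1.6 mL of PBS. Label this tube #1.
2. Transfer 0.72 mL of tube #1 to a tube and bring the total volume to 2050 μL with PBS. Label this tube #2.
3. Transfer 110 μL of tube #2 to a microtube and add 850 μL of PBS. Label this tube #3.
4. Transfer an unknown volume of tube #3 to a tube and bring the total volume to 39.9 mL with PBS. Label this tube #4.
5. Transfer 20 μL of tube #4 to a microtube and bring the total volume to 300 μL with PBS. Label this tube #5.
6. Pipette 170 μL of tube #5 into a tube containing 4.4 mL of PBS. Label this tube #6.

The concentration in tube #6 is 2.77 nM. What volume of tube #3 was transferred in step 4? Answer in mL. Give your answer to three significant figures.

Step 1: 0.38 mL + 1.6 mL = 1.98 mL total → factor 1.98/0.38 = 5.2105
Step 2: 0.72 mL brought to 2050 μL → factor 2.05/0.72 = 2.8472
Step 3: 110 μL + 850 μL = 960 μL total → factor 960/110 = 8.7273
Step 4: v brought to 39.9 mL → factor = 39.9 mL/v
Step 5: 20 μL brought to 300 μL → factor 300/20 = 15
Step 6: 170 μL + 4.4 mL = 4570 μL total → factor 4570/170 = 26.882
Product of known-step factors = 52208
Overall factor = 8.00 mM / (2.77 nM) = 2.8881 × 10^6
Step-4 factor = 2.8881 × 10^6 / 52208 = 55.318
v = 39.9 mL / 55.318 = 0.721 mL

0.721 mL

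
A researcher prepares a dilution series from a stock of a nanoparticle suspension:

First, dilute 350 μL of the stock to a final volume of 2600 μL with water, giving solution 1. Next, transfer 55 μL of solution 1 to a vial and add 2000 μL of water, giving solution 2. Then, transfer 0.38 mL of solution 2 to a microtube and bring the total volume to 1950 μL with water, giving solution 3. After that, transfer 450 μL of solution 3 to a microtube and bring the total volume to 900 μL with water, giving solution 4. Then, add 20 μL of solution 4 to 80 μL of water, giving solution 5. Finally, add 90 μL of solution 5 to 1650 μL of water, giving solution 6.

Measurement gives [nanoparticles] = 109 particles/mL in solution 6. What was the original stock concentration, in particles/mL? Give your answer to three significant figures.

3.00 × 10^7 particles/mL

Step 1: 350 μL brought to 2600 μL → factor 2600/350 = 7.4286
Step 2: 55 μL + 2000 μL = 2055 μL total → factor 2055/55 = 37.364
Step 3: 0.38 mL brought to 1950 μL → factor 1.95/0.38 = 5.1316
Step 4: 450 μL brought to 900 μL → factor 900/450 = 2
Step 5: 20 μL + 80 μL = 100 μL total → factor 100/20 = 5
Step 6: 90 μL + 1650 μL = 1740 μL total → factor 1740/90 = 19.333
Overall dilution factor = 7.4286 × 37.364 × 5.1316 × 2 × 5 × 19.333 = 2.7537 × 10^5
Stock = 109 particles/mL × 2.7537 × 10^5 = 3.00 × 10^7 particles/mL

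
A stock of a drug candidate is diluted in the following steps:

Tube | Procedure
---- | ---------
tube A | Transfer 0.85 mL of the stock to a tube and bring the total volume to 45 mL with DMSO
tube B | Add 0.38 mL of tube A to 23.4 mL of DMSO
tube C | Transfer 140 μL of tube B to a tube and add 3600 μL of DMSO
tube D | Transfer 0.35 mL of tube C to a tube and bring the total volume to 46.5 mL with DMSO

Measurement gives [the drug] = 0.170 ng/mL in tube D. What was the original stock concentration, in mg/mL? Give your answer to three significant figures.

Step 1: 0.85 mL brought to 45 mL → factor 45/0.85 = 52.941
Step 2: 0.38 mL + 23.4 mL = 23.78 mL total → factor 23.78/0.38 = 62.579
Step 3: 140 μL + 3600 μL = 3740 μL total → factor 3740/140 = 26.714
Step 4: 0.35 mL brought to 46.5 mL → factor 46.5/0.35 = 132.86
Overall dilution factor = 52.941 × 62.579 × 26.714 × 132.86 = 1.1758 × 10^7
Stock = 0.170 ng/mL × 1.1758 × 10^7 = 1.999 × 10^6 ng/mL = 2.00 mg/mL

2.00 mg/mL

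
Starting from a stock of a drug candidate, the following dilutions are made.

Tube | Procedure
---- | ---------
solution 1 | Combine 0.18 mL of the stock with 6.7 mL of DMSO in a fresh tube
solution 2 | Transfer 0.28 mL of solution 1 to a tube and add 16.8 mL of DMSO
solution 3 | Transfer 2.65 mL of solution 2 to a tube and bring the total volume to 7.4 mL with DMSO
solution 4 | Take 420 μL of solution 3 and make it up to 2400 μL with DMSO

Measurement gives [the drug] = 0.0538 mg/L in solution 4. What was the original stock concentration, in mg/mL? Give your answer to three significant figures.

Step 1: 0.18 mL + 6.7 mL = 6.88 mL total → factor 6.88/0.18 = 38.222
Step 2: 0.28 mL + 16.8 mL = 17.08 mL total → factor 17.08/0.28 = 61
Step 3: 2.65 mL brought to 7.4 mL → factor 7.4/2.65 = 2.7925
Step 4: 420 μL brought to 2400 μL → factor 2400/420 = 5.7143
Overall dilution factor = 38.222 × 61 × 2.7925 × 5.7143 = 37204
Stock = 0.0538 mg/L × 37204 = 2002 mg/L = 2.00 mg/mL

2.00 mg/mL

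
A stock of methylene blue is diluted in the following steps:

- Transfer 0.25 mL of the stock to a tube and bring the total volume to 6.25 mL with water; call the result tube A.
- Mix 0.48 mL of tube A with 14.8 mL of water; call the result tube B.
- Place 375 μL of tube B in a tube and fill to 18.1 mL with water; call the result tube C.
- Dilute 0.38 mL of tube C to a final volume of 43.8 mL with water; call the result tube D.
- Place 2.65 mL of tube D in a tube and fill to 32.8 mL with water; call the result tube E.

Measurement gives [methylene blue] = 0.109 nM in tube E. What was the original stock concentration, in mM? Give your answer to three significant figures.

Step 1: 0.25 mL brought to 6.25 mL → factor 6.25/0.25 = 25
Step 2: 0.48 mL + 14.8 mL = 15.28 mL total → factor 15.28/0.48 = 31.833
Step 3: 375 μL brought to 18.1 mL → factor 18100/375 = 48.267
Step 4: 0.38 mL brought to 43.8 mL → factor 43.8/0.38 = 115.26
Step 5: 2.65 mL brought to 32.8 mL → factor 32.8/2.65 = 12.377
Overall dilution factor = 25 × 31.833 × 48.267 × 115.26 × 12.377 = 5.4801 × 10^7
Stock = 0.109 nM × 5.4801 × 10^7 = 5.973 × 10^6 nM = 5.97 mM

5.97 mM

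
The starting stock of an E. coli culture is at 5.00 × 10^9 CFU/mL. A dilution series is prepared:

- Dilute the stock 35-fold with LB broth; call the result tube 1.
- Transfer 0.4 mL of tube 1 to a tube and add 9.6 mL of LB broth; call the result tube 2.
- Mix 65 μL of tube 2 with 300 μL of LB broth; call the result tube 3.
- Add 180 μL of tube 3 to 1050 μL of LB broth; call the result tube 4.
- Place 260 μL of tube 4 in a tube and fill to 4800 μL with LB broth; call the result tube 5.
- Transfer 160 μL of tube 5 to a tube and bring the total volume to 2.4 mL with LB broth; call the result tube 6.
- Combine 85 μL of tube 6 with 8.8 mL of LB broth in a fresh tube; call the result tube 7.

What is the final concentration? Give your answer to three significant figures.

5.14 CFU/mL

Step 1: 35-fold → factor 35
Step 2: 0.4 mL + 9.6 mL = 10 mL total → factor 10/0.4 = 25
Step 3: 65 μL + 300 μL = 365 μL total → factor 365/65 = 5.6154
Step 4: 180 μL + 1050 μL = 1230 μL total → factor 1230/180 = 6.8333
Step 5: 260 μL brought to 4800 μL → factor 4800/260 = 18.462
Step 6: 160 μL brought to 2.4 mL → factor 2400/160 = 15
Step 7: 85 μL + 8.8 mL = 8885 μL total → factor 8885/85 = 104.53
Overall dilution factor = 35 × 25 × 5.6154 × 6.8333 × 18.462 × 15 × 104.53 = 9.7189 × 10^8
Final = 5.00 × 10^9 CFU/mL / 9.7189 × 10^8 = 5.14 CFU/mL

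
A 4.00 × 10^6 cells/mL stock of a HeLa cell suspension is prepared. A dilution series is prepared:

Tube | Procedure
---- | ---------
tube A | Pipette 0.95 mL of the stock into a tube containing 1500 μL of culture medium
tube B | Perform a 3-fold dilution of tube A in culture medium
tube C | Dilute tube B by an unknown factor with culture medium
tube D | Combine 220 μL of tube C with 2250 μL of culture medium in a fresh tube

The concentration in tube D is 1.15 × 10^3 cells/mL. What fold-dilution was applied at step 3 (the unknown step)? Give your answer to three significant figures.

Step 1: 0.95 mL + 1500 μL = 2.45 mL total → factor 2.45/0.95 = 2.5789
Step 2: 3-fold → factor 3
Step 3: unknown factor x
Step 4: 220 μL + 2250 μL = 2470 μL total → factor 2470/220 = 11.227
Product of known-step factors = 86.864
Overall factor = 4.00 × 10^6 cells/mL / (1.15 × 10^3 cells/mL) = 3478.3
x = 3478.3 / 86.864 = 40.0

40.0-fold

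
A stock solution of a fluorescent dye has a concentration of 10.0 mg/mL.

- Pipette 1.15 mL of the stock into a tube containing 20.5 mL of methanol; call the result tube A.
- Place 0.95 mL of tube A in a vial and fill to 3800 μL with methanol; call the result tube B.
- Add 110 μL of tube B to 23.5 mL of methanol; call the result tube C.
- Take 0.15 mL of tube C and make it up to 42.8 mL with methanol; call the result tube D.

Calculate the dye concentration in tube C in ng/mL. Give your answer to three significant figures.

619 ng/mL

Step 1: 1.15 mL + 20.5 mL = 21.65 mL total → factor 21.65/1.15 = 18.826
Step 2: 0.95 mL brought to 3800 μL → factor 3.8/0.95 = 4
Step 3: 110 μL + 23.5 mL = 23610 μL total → factor 23610/110 = 214.64
Dilution factor through tube C = 18.826 × 4 × 214.64 = 16163
[tube C] = 10.0 mg/mL / 16163 = 0.0006187 mg/mL = 619 ng/mL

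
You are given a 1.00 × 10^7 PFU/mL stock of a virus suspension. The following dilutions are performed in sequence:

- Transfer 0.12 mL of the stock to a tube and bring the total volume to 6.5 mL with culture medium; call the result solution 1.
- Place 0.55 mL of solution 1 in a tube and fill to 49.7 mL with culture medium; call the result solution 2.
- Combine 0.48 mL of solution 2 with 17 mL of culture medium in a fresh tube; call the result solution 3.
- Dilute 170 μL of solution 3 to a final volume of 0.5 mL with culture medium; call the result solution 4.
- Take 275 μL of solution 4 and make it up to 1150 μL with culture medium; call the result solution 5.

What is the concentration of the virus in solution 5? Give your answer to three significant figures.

4.56 PFU/mL

Step 1: 0.12 mL brought to 6.5 mL → factor 6.5/0.12 = 54.167
Step 2: 0.55 mL brought to 49.7 mL → factor 49.7/0.55 = 90.364
Step 3: 0.48 mL + 17 mL = 17.48 mL total → factor 17.48/0.48 = 36.417
Step 4: 170 μL brought to 0.5 mL → factor 500/170 = 2.9412
Step 5: 275 μL brought to 1150 μL → factor 1150/275 = 4.1818
Overall dilution factor = 54.167 × 90.364 × 36.417 × 2.9412 × 4.1818 = 2.1924 × 10^6
Final = 1.00 × 10^7 PFU/mL / 2.1924 × 10^6 = 4.56 PFU/mL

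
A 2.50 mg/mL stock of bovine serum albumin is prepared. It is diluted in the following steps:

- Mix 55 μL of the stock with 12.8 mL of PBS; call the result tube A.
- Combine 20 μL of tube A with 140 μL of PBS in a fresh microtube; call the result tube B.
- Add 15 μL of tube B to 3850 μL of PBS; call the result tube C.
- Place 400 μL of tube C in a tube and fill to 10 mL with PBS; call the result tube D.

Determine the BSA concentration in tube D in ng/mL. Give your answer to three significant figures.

Step 1: 55 μL + 12.8 mL = 12855 μL total → factor 12855/55 = 233.73
Step 2: 20 μL + 140 μL = 160 μL total → factor 160/20 = 8
Step 3: 15 μL + 3850 μL = 3865 μL total → factor 3865/15 = 257.67
Step 4: 400 μL brought to 10 mL → factor 10000/400 = 25
Overall dilution factor = 233.73 × 8 × 257.67 × 25 = 1.2045 × 10^7
Final = 2.50 mg/mL / 1.2045 × 10^7 = 2.076 × 10^-7 mg/mL = 0.208 ng/mL

0.208 ng/mL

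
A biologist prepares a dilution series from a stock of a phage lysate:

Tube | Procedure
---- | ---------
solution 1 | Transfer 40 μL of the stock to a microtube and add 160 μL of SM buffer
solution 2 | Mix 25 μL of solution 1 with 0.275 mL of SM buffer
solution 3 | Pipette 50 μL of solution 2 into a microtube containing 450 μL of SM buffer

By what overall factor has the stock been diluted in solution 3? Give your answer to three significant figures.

Step 1: 40 μL + 160 μL = 200 μL total → factor 200/40 = 5
Step 2: 25 μL + 0.275 mL = 300 μL total → factor 300/25 = 12
Step 3: 50 μL + 450 μL = 500 μL total → factor 500/50 = 10
Overall dilution factor = 5 × 12 × 10 = 600

600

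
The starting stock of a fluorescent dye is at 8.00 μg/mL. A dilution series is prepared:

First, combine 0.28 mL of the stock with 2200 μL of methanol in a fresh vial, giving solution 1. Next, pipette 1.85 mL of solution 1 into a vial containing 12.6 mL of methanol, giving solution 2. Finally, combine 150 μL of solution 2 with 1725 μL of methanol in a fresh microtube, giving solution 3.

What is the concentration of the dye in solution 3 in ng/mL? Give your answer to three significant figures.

Step 1: 0.28 mL + 2200 μL = 2.48 mL total → factor 2.48/0.28 = 8.8571
Step 2: 1.85 mL + 12.6 mL = 14.45 mL total → factor 14.45/1.85 = 7.8108
Step 3: 150 μL + 1725 μL = 1875 μL total → factor 1875/150 = 12.5
Overall dilution factor = 8.8571 × 7.8108 × 12.5 = 864.77
Final = 8.00 μg/mL / 864.77 = 0.009251 μg/mL = 9.25 ng/mL

9.25 ng/mL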